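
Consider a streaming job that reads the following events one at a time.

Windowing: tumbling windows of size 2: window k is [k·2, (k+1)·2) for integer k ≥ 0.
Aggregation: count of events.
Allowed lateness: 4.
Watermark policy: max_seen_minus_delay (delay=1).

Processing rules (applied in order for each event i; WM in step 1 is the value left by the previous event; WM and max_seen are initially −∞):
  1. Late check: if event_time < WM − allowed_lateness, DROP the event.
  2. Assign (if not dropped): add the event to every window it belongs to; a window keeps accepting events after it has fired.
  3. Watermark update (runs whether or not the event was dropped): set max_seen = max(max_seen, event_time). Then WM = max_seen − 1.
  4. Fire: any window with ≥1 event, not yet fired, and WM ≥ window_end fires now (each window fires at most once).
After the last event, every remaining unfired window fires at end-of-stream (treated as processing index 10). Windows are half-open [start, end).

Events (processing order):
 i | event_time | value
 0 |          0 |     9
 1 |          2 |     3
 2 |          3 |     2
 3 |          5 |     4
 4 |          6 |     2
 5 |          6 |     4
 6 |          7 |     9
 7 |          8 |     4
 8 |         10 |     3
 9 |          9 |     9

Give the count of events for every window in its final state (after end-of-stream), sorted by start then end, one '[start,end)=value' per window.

[0,2)=1 [2,4)=2 [4,6)=1 [6,8)=3 [8,10)=2 [10,12)=1

i=0 t=0 v=9: → [0,2); WM=-1
i=1 t=2 v=3: → [2,4); WM=1
i=2 t=3 v=2: → [2,4); WM=2; [0,2) fires=1
i=3 t=5 v=4: → [4,6); WM=4; [2,4) fires=2
i=4 t=6 v=2: → [6,8); WM=5
i=5 t=6 v=4: → [6,8); WM=5
i=6 t=7 v=9: → [6,8); WM=6; [4,6) fires=1
i=7 t=8 v=4: → [8,10); WM=7
i=8 t=10 v=3: → [10,12); WM=9; [6,8) fires=3
i=9 t=9 v=9: → [8,10); WM=9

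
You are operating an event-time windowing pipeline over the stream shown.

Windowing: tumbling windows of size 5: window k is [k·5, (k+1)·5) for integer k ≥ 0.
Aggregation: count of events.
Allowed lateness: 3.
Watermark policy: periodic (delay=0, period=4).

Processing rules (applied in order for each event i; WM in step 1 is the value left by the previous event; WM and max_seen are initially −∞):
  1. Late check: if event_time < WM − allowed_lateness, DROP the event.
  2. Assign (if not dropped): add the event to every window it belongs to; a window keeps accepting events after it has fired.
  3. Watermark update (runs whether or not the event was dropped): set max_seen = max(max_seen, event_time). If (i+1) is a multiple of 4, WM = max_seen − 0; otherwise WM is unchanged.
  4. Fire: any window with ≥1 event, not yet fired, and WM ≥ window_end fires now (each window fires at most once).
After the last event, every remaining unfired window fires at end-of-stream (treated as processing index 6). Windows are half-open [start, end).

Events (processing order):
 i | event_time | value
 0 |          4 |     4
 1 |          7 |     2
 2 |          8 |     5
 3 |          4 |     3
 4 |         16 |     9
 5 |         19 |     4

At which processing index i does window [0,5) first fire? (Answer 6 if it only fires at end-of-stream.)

3

i=0 t=4 v=4: → [0,5); WM=−∞
i=1 t=7 v=2: → [5,10); WM=−∞
i=2 t=8 v=5: → [5,10); WM=−∞
i=3 t=4 v=3: → [0,5); WM=8; [0,5) fires=2
i=4 t=16 v=9: → [15,20); WM=8
i=5 t=19 v=4: → [15,20); WM=8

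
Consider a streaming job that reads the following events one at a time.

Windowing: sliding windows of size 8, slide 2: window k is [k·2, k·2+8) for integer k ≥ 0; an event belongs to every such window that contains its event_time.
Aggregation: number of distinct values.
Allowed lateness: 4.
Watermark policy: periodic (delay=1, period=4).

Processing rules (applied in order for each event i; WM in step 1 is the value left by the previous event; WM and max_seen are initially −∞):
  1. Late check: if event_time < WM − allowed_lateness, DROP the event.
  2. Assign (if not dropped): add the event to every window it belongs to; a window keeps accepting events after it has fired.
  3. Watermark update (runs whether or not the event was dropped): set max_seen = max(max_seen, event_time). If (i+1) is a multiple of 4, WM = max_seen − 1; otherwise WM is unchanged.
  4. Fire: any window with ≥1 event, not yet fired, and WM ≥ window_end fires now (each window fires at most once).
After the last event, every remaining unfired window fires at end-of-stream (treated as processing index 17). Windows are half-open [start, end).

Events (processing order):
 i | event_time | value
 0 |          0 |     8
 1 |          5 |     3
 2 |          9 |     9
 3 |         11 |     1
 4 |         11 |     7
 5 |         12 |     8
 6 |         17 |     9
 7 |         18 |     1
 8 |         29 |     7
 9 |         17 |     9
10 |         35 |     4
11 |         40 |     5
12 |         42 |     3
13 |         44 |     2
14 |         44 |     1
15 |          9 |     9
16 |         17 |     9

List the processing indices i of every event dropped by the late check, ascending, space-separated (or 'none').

15 16

i=0 t=0 v=8: → [0,8); WM=−∞
i=1 t=5 v=3: → [4,12),[2,10),[0,8); WM=−∞
i=2 t=9 v=9: → [8,16),[6,14),[4,12),[2,10); WM=−∞
i=3 t=11 v=1: → [10,18),[8,16),[6,14),[4,12); WM=10; [0,8) fires=2 [2,10) fires=2
i=4 t=11 v=7: → [10,18),[8,16),[6,14),[4,12); WM=10
i=5 t=12 v=8: → [12,20),[10,18),[8,16),[6,14); WM=10
i=6 t=17 v=9: → [16,24),[14,22),[12,20),[10,18); WM=10
i=7 t=18 v=1: → [18,26),[16,24),[14,22),[12,20); WM=17; [4,12) fires=4 [6,14) fires=4 [8,16) fires=4
i=8 t=29 v=7: → [28,36),[26,34),[24,32),[22,30); WM=17
i=9 t=17 v=9: → [16,24),[14,22),[12,20),[10,18); WM=17
i=10 t=35 v=4: → [34,42),[32,40),[30,38),[28,36); WM=17
i=11 t=40 v=5: → [40,48),[38,46),[36,44),[34,42); WM=39; [10,18) fires=4 [12,20) fires=3 [14,22) fires=2 [16,24) fires=2 [18,26) fires=1 [22,30) fires=1 [24,32) fires=1 [26,34) fires=1 [28,36) fires=2 [30,38) fires=1
i=12 t=42 v=3: → [42,50),[40,48),[38,46),[36,44); WM=39
i=13 t=44 v=2: → [44,52),[42,50),[40,48),[38,46); WM=39
i=14 t=44 v=1: → [44,52),[42,50),[40,48),[38,46); WM=39
i=15 t=9 v=9: DROP (t<39-4); WM=43; [32,40) fires=1 [34,42) fires=2
i=16 t=17 v=9: DROP (t<43-4); WM=43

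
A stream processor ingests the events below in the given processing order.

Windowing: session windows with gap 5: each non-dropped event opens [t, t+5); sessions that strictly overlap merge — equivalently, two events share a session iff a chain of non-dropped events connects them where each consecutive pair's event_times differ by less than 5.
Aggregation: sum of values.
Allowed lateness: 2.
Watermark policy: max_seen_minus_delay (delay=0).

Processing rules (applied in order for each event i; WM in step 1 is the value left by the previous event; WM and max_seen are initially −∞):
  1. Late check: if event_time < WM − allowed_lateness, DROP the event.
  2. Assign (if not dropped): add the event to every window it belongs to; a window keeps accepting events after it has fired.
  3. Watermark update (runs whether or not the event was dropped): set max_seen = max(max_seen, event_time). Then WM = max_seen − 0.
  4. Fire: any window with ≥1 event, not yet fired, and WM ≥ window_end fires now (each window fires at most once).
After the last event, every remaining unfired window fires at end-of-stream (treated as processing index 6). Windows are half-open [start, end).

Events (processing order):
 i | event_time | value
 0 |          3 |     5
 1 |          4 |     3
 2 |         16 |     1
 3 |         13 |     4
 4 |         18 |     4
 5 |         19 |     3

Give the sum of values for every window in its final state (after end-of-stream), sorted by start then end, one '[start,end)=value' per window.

[3,9)=8 [16,24)=8

i=0 t=3 v=5: → [3,8); WM=3
i=1 t=4 v=3: → [3,9); WM=4
i=2 t=16 v=1: → [16,21); WM=16
i=3 t=13 v=4: DROP (t<16-2); WM=16
i=4 t=18 v=4: → [16,23); WM=18
i=5 t=19 v=3: → [16,24); WM=19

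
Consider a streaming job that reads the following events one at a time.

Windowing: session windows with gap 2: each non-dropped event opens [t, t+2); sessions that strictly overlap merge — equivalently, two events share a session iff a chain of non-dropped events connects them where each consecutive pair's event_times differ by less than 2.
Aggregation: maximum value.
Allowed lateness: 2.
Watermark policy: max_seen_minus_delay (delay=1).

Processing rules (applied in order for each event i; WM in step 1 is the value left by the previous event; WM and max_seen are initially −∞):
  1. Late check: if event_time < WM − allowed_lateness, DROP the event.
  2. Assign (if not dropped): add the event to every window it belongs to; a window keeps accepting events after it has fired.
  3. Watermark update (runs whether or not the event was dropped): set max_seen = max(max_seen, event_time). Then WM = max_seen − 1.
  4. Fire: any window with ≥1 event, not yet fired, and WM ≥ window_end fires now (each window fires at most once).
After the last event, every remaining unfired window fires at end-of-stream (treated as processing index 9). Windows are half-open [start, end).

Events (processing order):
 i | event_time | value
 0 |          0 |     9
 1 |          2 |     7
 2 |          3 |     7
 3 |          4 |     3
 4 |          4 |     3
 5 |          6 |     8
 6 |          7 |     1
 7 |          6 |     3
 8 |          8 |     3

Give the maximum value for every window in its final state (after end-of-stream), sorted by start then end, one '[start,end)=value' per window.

[0,2)=9 [2,6)=7 [6,10)=8

i=0 t=0 v=9: → [0,2); WM=-1
i=1 t=2 v=7: → [2,4); WM=1
i=2 t=3 v=7: → [2,5); WM=2
i=3 t=4 v=3: → [2,6); WM=3
i=4 t=4 v=3: → [2,6); WM=3
i=5 t=6 v=8: → [6,8); WM=5
i=6 t=7 v=1: → [6,9); WM=6
i=7 t=6 v=3: → [6,9); WM=6
i=8 t=8 v=3: → [6,10); WM=7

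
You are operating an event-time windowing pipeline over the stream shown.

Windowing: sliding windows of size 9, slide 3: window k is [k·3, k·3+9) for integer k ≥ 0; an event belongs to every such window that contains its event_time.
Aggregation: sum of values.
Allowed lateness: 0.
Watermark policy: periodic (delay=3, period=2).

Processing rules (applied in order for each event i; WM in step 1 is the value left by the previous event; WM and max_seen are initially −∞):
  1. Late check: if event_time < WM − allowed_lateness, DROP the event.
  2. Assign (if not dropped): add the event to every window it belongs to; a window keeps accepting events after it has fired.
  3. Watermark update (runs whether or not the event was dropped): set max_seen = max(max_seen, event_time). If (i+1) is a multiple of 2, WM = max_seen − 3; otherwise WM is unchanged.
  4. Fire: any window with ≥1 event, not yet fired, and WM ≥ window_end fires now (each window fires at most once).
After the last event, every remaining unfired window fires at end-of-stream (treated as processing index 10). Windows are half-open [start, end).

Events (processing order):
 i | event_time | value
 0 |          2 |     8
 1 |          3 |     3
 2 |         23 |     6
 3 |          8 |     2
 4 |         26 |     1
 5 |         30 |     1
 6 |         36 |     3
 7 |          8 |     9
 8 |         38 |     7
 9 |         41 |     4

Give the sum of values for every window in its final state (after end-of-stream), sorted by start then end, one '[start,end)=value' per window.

i=0 t=2 v=8: → [0,9); WM=−∞
i=1 t=3 v=3: → [3,12),[0,9); WM=0
i=2 t=23 v=6: → [21,30),[18,27),[15,24); WM=0
i=3 t=8 v=2: → [6,15),[3,12),[0,9); WM=20; [0,9) fires=13 [3,12) fires=5 [6,15) fires=2
i=4 t=26 v=1: → [24,33),[21,30),[18,27); WM=20
i=5 t=30 v=1: → [30,39),[27,36),[24,33); WM=27; [15,24) fires=6 [18,27) fires=7
i=6 t=36 v=3: → [36,45),[33,42),[30,39); WM=27
i=7 t=8 v=9: DROP (t<27-0); WM=33; [21,30) fires=7 [24,33) fires=2
i=8 t=38 v=7: → [36,45),[33,42),[30,39); WM=33
i=9 t=41 v=4: → [39,48),[36,45),[33,42); WM=38; [27,36) fires=1

[0,9)=13 [3,12)=5 [6,15)=2 [15,24)=6 [18,27)=7 [21,30)=7 [24,33)=2 [27,36)=1 [30,39)=11 [33,42)=14 [36,45)=14 [39,48)=4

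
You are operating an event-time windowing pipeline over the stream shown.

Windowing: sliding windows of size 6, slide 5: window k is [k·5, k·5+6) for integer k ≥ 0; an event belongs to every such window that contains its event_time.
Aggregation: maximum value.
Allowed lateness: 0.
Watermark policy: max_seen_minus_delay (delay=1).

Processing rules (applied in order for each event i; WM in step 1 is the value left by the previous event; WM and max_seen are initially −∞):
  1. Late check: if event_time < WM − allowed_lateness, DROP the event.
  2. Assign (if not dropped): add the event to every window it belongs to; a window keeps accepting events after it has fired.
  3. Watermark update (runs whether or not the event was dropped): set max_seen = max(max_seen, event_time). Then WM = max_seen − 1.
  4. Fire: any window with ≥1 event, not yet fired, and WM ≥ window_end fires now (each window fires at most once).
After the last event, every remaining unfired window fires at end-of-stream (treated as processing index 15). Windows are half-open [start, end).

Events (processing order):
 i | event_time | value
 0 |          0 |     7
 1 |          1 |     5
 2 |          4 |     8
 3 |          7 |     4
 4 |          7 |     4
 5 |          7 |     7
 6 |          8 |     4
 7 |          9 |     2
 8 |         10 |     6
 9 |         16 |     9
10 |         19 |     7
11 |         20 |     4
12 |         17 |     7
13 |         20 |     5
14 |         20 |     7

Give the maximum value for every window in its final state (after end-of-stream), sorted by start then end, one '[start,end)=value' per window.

[0,6)=8 [5,11)=7 [10,16)=6 [15,21)=9 [20,26)=7

i=0 t=0 v=7: → [0,6); WM=-1
i=1 t=1 v=5: → [0,6); WM=0
i=2 t=4 v=8: → [0,6); WM=3
i=3 t=7 v=4: → [5,11); WM=6; [0,6) fires=8
i=4 t=7 v=4: → [5,11); WM=6
i=5 t=7 v=7: → [5,11); WM=6
i=6 t=8 v=4: → [5,11); WM=7
i=7 t=9 v=2: → [5,11); WM=8
i=8 t=10 v=6: → [10,16),[5,11); WM=9
i=9 t=16 v=9: → [15,21); WM=15; [5,11) fires=7
i=10 t=19 v=7: → [15,21); WM=18; [10,16) fires=6
i=11 t=20 v=4: → [20,26),[15,21); WM=19
i=12 t=17 v=7: DROP (t<19-0); WM=19
i=13 t=20 v=5: → [20,26),[15,21); WM=19
i=14 t=20 v=7: → [20,26),[15,21); WM=19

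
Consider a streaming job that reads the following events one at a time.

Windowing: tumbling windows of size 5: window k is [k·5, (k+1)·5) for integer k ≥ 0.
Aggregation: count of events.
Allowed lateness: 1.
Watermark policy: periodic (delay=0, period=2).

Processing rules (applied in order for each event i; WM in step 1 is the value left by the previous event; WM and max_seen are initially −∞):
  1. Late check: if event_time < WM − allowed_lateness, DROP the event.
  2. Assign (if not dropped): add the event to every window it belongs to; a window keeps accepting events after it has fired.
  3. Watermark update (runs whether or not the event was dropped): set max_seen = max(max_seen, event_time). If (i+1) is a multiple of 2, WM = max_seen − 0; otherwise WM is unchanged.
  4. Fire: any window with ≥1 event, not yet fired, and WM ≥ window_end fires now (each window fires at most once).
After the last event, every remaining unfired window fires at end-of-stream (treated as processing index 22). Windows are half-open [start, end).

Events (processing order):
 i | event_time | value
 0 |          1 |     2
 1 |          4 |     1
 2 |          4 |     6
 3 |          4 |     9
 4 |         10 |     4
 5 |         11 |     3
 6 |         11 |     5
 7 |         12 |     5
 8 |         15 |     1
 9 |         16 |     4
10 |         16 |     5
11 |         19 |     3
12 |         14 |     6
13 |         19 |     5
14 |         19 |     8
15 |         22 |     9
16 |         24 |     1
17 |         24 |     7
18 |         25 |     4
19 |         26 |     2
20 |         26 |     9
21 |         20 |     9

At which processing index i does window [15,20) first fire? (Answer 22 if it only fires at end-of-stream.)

15

i=0 t=1 v=2: → [0,5); WM=−∞
i=1 t=4 v=1: → [0,5); WM=4
i=2 t=4 v=6: → [0,5); WM=4
i=3 t=4 v=9: → [0,5); WM=4
i=4 t=10 v=4: → [10,15); WM=4
i=5 t=11 v=3: → [10,15); WM=11; [0,5) fires=4
i=6 t=11 v=5: → [10,15); WM=11
i=7 t=12 v=5: → [10,15); WM=12
i=8 t=15 v=1: → [15,20); WM=12
i=9 t=16 v=4: → [15,20); WM=16; [10,15) fires=4
i=10 t=16 v=5: → [15,20); WM=16
i=11 t=19 v=3: → [15,20); WM=19
i=12 t=14 v=6: DROP (t<19-1); WM=19
i=13 t=19 v=5: → [15,20); WM=19
i=14 t=19 v=8: → [15,20); WM=19
i=15 t=22 v=9: → [20,25); WM=22; [15,20) fires=6
i=16 t=24 v=1: → [20,25); WM=22
i=17 t=24 v=7: → [20,25); WM=24
i=18 t=25 v=4: → [25,30); WM=24
i=19 t=26 v=2: → [25,30); WM=26; [20,25) fires=3
i=20 t=26 v=9: → [25,30); WM=26
i=21 t=20 v=9: DROP (t<26-1); WM=26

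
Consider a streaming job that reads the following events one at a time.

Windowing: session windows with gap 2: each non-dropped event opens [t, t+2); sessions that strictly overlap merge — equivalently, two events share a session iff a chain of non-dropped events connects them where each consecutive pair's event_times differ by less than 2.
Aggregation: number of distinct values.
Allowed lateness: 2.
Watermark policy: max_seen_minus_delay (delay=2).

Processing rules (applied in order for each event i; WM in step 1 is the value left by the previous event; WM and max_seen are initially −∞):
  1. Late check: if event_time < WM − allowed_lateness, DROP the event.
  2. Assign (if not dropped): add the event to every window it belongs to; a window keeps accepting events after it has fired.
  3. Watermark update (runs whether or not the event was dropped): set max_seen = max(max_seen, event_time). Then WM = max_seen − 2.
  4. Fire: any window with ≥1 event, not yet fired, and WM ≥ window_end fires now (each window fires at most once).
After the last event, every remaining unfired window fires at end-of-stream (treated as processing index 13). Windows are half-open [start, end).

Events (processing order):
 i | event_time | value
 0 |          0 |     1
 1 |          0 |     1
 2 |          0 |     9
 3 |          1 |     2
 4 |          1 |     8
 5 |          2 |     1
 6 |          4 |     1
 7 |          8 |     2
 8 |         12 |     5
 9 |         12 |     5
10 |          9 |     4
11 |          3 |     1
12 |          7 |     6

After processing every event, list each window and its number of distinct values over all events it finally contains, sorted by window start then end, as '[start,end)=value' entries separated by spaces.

i=0 t=0 v=1: → [0,2); WM=-2
i=1 t=0 v=1: → [0,2); WM=-2
i=2 t=0 v=9: → [0,2); WM=-2
i=3 t=1 v=2: → [0,3); WM=-1
i=4 t=1 v=8: → [0,3); WM=-1
i=5 t=2 v=1: → [0,4); WM=0
i=6 t=4 v=1: → [4,6); WM=2
i=7 t=8 v=2: → [8,10); WM=6
i=8 t=12 v=5: → [12,14); WM=10
i=9 t=12 v=5: → [12,14); WM=10
i=10 t=9 v=4: → [8,11); WM=10
i=11 t=3 v=1: DROP (t<10-2); WM=10
i=12 t=7 v=6: DROP (t<10-2); WM=10

[0,4)=4 [4,6)=1 [8,11)=2 [12,14)=1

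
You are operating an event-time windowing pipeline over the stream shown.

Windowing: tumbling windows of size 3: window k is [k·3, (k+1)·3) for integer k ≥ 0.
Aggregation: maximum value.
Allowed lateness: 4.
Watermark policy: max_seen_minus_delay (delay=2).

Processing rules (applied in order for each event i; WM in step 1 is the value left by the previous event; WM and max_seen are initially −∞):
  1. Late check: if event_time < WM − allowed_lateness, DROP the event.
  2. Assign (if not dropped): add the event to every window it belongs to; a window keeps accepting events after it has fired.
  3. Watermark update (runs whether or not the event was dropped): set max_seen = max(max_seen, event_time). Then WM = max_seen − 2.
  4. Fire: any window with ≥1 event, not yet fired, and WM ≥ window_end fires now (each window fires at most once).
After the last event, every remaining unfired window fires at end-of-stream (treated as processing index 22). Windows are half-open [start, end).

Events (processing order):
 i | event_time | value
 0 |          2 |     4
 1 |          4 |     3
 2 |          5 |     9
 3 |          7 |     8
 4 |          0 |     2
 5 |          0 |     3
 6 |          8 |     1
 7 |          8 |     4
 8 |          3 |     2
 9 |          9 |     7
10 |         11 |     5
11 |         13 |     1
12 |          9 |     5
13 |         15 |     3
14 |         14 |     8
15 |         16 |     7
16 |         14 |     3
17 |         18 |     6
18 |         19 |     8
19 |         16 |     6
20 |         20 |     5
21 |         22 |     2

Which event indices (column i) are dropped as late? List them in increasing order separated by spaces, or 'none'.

4 5

i=0 t=2 v=4: → [0,3); WM=0
i=1 t=4 v=3: → [3,6); WM=2
i=2 t=5 v=9: → [3,6); WM=3; [0,3) fires=4
i=3 t=7 v=8: → [6,9); WM=5
i=4 t=0 v=2: DROP (t<5-4); WM=5
i=5 t=0 v=3: DROP (t<5-4); WM=5
i=6 t=8 v=1: → [6,9); WM=6; [3,6) fires=9
i=7 t=8 v=4: → [6,9); WM=6
i=8 t=3 v=2: → [3,6); WM=6
i=9 t=9 v=7: → [9,12); WM=7
i=10 t=11 v=5: → [9,12); WM=9; [6,9) fires=8
i=11 t=13 v=1: → [12,15); WM=11
i=12 t=9 v=5: → [9,12); WM=11
i=13 t=15 v=3: → [15,18); WM=13; [9,12) fires=7
i=14 t=14 v=8: → [12,15); WM=13
i=15 t=16 v=7: → [15,18); WM=14
i=16 t=14 v=3: → [12,15); WM=14
i=17 t=18 v=6: → [18,21); WM=16; [12,15) fires=8
i=18 t=19 v=8: → [18,21); WM=17
i=19 t=16 v=6: → [15,18); WM=17
i=20 t=20 v=5: → [18,21); WM=18; [15,18) fires=7
i=21 t=22 v=2: → [21,24); WM=20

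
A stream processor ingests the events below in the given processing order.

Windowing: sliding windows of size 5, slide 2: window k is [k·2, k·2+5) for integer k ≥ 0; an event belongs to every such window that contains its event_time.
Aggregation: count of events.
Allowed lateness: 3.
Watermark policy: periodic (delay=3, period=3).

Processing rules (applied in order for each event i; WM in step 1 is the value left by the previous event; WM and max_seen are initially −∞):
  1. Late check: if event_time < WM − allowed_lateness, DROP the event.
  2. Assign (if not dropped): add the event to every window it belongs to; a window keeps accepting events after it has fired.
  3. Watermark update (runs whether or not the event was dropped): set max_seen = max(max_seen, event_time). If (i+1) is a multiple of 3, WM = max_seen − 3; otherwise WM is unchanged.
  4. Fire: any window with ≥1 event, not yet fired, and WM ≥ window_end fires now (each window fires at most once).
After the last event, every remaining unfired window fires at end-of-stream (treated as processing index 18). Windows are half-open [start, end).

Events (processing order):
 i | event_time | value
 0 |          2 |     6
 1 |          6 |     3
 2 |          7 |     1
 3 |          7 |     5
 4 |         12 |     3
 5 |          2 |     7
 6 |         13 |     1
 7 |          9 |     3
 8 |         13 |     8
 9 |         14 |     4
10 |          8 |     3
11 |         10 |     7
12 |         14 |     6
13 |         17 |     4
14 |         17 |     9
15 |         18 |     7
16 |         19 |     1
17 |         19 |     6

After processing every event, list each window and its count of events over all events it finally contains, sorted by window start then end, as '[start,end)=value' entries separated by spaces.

[0,5)=2 [2,7)=3 [4,9)=4 [6,11)=6 [8,13)=4 [10,15)=6 [12,17)=5 [14,19)=5 [16,21)=5 [18,23)=3

i=0 t=2 v=6: → [2,7),[0,5); WM=−∞
i=1 t=6 v=3: → [6,11),[4,9),[2,7); WM=−∞
i=2 t=7 v=1: → [6,11),[4,9); WM=4
i=3 t=7 v=5: → [6,11),[4,9); WM=4
i=4 t=12 v=3: → [12,17),[10,15),[8,13); WM=4
i=5 t=2 v=7: → [2,7),[0,5); WM=9; [0,5) fires=2 [2,7) fires=3 [4,9) fires=3
i=6 t=13 v=1: → [12,17),[10,15); WM=9
i=7 t=9 v=3: → [8,13),[6,11); WM=9
i=8 t=13 v=8: → [12,17),[10,15); WM=10
i=9 t=14 v=4: → [14,19),[12,17),[10,15); WM=10
i=10 t=8 v=3: → [8,13),[6,11),[4,9); WM=10
i=11 t=10 v=7: → [10,15),[8,13),[6,11); WM=11; [6,11) fires=6
i=12 t=14 v=6: → [14,19),[12,17),[10,15); WM=11
i=13 t=17 v=4: → [16,21),[14,19); WM=11
i=14 t=17 v=9: → [16,21),[14,19); WM=14; [8,13) fires=4
i=15 t=18 v=7: → [18,23),[16,21),[14,19); WM=14
i=16 t=19 v=1: → [18,23),[16,21); WM=14
i=17 t=19 v=6: → [18,23),[16,21); WM=16; [10,15) fires=6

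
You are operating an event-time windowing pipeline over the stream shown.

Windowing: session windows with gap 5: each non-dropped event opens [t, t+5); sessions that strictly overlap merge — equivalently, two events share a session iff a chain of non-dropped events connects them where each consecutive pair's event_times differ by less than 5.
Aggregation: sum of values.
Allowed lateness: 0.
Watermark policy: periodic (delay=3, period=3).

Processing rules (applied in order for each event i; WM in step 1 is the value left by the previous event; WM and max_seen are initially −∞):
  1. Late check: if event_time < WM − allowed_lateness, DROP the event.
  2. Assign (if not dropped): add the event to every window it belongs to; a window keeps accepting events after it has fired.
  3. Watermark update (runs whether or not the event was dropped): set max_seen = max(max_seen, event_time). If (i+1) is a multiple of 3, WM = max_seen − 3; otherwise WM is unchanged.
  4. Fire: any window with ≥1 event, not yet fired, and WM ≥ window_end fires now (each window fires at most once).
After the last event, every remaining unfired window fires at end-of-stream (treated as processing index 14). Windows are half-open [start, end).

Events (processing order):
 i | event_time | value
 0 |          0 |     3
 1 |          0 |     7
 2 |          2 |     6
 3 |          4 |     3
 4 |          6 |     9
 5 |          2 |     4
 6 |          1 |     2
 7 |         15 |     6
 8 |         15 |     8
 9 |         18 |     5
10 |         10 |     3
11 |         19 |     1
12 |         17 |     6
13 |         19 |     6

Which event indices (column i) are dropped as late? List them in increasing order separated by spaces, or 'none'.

6 10

i=0 t=0 v=3: → [0,5); WM=−∞
i=1 t=0 v=7: → [0,5); WM=−∞
i=2 t=2 v=6: → [0,7); WM=-1
i=3 t=4 v=3: → [0,9); WM=-1
i=4 t=6 v=9: → [0,11); WM=-1
i=5 t=2 v=4: → [0,11); WM=3
i=6 t=1 v=2: DROP (t<3-0); WM=3
i=7 t=15 v=6: → [15,20); WM=3
i=8 t=15 v=8: → [15,20); WM=12
i=9 t=18 v=5: → [15,23); WM=12
i=10 t=10 v=3: DROP (t<12-0); WM=12
i=11 t=19 v=1: → [15,24); WM=16
i=12 t=17 v=6: → [15,24); WM=16
i=13 t=19 v=6: → [15,24); WM=16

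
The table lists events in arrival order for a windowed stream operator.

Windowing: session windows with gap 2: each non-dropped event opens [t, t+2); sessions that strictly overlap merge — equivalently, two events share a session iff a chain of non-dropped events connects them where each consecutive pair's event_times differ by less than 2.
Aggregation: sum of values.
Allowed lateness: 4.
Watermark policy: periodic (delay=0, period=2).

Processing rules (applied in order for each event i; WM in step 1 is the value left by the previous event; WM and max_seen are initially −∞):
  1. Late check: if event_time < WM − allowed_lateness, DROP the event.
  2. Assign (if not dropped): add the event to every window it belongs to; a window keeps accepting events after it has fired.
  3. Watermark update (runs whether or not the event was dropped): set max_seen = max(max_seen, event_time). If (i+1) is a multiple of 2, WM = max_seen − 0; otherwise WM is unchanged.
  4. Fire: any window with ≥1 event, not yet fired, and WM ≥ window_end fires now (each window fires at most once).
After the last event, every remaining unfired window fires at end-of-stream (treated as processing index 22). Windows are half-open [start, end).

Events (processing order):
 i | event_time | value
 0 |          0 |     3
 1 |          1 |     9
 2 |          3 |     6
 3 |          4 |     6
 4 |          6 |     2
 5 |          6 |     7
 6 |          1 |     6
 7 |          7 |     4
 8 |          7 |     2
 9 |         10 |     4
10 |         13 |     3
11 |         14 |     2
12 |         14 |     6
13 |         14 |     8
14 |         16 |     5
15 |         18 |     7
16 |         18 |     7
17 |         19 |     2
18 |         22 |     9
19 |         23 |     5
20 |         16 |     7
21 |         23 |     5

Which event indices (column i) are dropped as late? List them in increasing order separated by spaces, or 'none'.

i=0 t=0 v=3: → [0,2); WM=−∞
i=1 t=1 v=9: → [0,3); WM=1
i=2 t=3 v=6: → [3,5); WM=1
i=3 t=4 v=6: → [3,6); WM=4
i=4 t=6 v=2: → [6,8); WM=4
i=5 t=6 v=7: → [6,8); WM=6
i=6 t=1 v=6: DROP (t<6-4); WM=6
i=7 t=7 v=4: → [6,9); WM=7
i=8 t=7 v=2: → [6,9); WM=7
i=9 t=10 v=4: → [10,12); WM=10
i=10 t=13 v=3: → [13,15); WM=10
i=11 t=14 v=2: → [13,16); WM=14
i=12 t=14 v=6: → [13,16); WM=14
i=13 t=14 v=8: → [13,16); WM=14
i=14 t=16 v=5: → [16,18); WM=14
i=15 t=18 v=7: → [18,20); WM=18
i=16 t=18 v=7: → [18,20); WM=18
i=17 t=19 v=2: → [18,21); WM=19
i=18 t=22 v=9: → [22,24); WM=19
i=19 t=23 v=5: → [22,25); WM=23
i=20 t=16 v=7: DROP (t<23-4); WM=23
i=21 t=23 v=5: → [22,25); WM=23

6 20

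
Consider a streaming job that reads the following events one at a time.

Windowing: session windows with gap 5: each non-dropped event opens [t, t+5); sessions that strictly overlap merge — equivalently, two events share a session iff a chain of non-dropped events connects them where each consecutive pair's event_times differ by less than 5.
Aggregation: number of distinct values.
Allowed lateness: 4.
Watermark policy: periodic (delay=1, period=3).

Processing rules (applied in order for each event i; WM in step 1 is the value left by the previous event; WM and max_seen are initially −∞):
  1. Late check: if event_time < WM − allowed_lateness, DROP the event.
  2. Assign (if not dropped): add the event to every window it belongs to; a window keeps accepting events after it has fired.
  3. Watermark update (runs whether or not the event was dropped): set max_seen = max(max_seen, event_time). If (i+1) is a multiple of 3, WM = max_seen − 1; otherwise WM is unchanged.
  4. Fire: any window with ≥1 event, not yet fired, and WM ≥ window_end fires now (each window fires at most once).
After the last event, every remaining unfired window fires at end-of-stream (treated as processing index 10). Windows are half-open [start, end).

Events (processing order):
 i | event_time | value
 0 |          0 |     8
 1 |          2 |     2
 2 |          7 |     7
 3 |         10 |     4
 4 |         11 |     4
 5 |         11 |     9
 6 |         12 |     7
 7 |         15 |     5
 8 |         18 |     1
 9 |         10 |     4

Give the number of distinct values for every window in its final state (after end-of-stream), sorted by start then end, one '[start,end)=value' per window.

[0,7)=2 [7,23)=5

i=0 t=0 v=8: → [0,5); WM=−∞
i=1 t=2 v=2: → [0,7); WM=−∞
i=2 t=7 v=7: → [7,12); WM=6
i=3 t=10 v=4: → [7,15); WM=6
i=4 t=11 v=4: → [7,16); WM=6
i=5 t=11 v=9: → [7,16); WM=10
i=6 t=12 v=7: → [7,17); WM=10
i=7 t=15 v=5: → [7,20); WM=10
i=8 t=18 v=1: → [7,23); WM=17
i=9 t=10 v=4: DROP (t<17-4); WM=17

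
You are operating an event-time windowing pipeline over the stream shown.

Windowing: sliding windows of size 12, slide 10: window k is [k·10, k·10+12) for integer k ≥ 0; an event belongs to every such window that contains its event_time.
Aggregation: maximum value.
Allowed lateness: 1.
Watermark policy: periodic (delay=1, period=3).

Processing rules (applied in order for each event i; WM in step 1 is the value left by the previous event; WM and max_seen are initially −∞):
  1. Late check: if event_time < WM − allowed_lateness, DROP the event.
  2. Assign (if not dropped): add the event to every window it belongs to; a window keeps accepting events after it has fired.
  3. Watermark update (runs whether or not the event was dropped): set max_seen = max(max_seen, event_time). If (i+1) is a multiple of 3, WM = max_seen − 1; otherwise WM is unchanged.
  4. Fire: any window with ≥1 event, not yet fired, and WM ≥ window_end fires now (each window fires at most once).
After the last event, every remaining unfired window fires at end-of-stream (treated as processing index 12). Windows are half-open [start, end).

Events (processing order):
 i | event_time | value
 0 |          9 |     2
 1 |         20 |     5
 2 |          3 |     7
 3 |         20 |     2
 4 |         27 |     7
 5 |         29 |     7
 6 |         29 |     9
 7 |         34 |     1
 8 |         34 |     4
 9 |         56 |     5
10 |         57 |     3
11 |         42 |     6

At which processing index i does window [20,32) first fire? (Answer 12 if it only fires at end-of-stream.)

8

i=0 t=9 v=2: → [0,12); WM=−∞
i=1 t=20 v=5: → [20,32),[10,22); WM=−∞
i=2 t=3 v=7: → [0,12); WM=19; [0,12) fires=7
i=3 t=20 v=2: → [20,32),[10,22); WM=19
i=4 t=27 v=7: → [20,32); WM=19
i=5 t=29 v=7: → [20,32); WM=28; [10,22) fires=5
i=6 t=29 v=9: → [20,32); WM=28
i=7 t=34 v=1: → [30,42); WM=28
i=8 t=34 v=4: → [30,42); WM=33; [20,32) fires=9
i=9 t=56 v=5: → [50,62); WM=33
i=10 t=57 v=3: → [50,62); WM=33
i=11 t=42 v=6: → [40,52); WM=56; [30,42) fires=4 [40,52) fires=6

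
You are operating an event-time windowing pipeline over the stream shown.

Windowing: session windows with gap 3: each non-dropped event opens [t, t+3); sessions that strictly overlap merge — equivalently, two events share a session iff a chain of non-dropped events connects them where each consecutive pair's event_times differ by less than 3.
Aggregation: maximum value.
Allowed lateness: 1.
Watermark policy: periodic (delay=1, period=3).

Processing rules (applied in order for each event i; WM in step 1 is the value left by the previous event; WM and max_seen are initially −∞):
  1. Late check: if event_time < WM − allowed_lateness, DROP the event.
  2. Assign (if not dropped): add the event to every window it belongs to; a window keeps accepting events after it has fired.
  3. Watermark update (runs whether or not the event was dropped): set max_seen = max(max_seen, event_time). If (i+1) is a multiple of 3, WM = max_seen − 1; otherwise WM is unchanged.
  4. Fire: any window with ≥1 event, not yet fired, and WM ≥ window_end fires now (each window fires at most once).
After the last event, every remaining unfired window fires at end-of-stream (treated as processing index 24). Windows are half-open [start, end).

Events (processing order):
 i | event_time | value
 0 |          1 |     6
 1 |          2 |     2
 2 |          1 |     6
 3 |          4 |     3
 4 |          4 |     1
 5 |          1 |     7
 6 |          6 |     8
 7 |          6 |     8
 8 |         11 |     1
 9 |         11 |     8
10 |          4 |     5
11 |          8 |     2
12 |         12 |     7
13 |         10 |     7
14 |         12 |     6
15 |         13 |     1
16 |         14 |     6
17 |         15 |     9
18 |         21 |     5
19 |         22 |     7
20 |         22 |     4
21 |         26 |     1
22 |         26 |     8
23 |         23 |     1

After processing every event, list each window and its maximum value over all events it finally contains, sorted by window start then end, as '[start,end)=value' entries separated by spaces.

i=0 t=1 v=6: → [1,4); WM=−∞
i=1 t=2 v=2: → [1,5); WM=−∞
i=2 t=1 v=6: → [1,5); WM=1
i=3 t=4 v=3: → [1,7); WM=1
i=4 t=4 v=1: → [1,7); WM=1
i=5 t=1 v=7: → [1,7); WM=3
i=6 t=6 v=8: → [1,9); WM=3
i=7 t=6 v=8: → [1,9); WM=3
i=8 t=11 v=1: → [11,14); WM=10
i=9 t=11 v=8: → [11,14); WM=10
i=10 t=4 v=5: DROP (t<10-1); WM=10
i=11 t=8 v=2: DROP (t<10-1); WM=10
i=12 t=12 v=7: → [11,15); WM=10
i=13 t=10 v=7: → [10,15); WM=10
i=14 t=12 v=6: → [10,15); WM=11
i=15 t=13 v=1: → [10,16); WM=11
i=16 t=14 v=6: → [10,17); WM=11
i=17 t=15 v=9: → [10,18); WM=14
i=18 t=21 v=5: → [21,24); WM=14
i=19 t=22 v=7: → [21,25); WM=14
i=20 t=22 v=4: → [21,25); WM=21
i=21 t=26 v=1: → [26,29); WM=21
i=22 t=26 v=8: → [26,29); WM=21
i=23 t=23 v=1: → [21,26); WM=25

[1,9)=8 [10,18)=9 [21,26)=7 [26,29)=8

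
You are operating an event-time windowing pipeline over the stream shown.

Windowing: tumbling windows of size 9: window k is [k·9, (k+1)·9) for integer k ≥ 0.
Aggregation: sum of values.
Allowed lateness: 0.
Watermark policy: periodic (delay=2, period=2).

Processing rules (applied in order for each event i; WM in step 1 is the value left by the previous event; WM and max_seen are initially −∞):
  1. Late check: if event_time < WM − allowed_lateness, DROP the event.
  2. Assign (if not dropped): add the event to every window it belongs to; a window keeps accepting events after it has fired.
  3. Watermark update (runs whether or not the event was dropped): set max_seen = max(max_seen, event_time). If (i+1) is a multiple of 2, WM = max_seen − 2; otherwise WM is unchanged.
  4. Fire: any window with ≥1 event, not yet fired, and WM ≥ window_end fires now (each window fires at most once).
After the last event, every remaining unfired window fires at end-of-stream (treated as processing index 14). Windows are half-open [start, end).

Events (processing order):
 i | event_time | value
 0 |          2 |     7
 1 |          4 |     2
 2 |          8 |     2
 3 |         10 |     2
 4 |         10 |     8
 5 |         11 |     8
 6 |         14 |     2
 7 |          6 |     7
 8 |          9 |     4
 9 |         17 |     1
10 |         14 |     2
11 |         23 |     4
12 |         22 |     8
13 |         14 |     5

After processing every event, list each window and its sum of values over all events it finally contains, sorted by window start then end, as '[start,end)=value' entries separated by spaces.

[0,9)=11 [9,18)=21 [18,27)=12

i=0 t=2 v=7: → [0,9); WM=−∞
i=1 t=4 v=2: → [0,9); WM=2
i=2 t=8 v=2: → [0,9); WM=2
i=3 t=10 v=2: → [9,18); WM=8
i=4 t=10 v=8: → [9,18); WM=8
i=5 t=11 v=8: → [9,18); WM=9; [0,9) fires=11
i=6 t=14 v=2: → [9,18); WM=9
i=7 t=6 v=7: DROP (t<9-0); WM=12
i=8 t=9 v=4: DROP (t<12-0); WM=12
i=9 t=17 v=1: → [9,18); WM=15
i=10 t=14 v=2: DROP (t<15-0); WM=15
i=11 t=23 v=4: → [18,27); WM=21; [9,18) fires=21
i=12 t=22 v=8: → [18,27); WM=21
i=13 t=14 v=5: DROP (t<21-0); WM=21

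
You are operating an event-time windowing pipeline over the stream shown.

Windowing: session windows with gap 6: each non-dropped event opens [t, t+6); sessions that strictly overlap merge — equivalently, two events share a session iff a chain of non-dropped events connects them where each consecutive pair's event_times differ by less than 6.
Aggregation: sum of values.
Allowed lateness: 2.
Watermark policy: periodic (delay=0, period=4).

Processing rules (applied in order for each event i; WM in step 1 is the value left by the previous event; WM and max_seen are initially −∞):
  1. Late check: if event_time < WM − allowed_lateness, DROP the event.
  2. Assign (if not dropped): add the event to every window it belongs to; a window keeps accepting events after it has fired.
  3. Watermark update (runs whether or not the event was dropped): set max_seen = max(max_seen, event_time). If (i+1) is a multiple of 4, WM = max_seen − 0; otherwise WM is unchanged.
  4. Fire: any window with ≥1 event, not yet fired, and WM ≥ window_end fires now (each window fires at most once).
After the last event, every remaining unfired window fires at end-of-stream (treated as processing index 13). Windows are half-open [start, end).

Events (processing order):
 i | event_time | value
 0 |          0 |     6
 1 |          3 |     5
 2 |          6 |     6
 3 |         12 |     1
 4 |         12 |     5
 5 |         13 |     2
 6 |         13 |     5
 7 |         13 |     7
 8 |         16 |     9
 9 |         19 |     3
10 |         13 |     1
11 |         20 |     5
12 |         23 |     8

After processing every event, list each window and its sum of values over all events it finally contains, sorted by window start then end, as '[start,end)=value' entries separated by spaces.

[0,12)=17 [12,29)=46

i=0 t=0 v=6: → [0,6); WM=−∞
i=1 t=3 v=5: → [0,9); WM=−∞
i=2 t=6 v=6: → [0,12); WM=−∞
i=3 t=12 v=1: → [12,18); WM=12
i=4 t=12 v=5: → [12,18); WM=12
i=5 t=13 v=2: → [12,19); WM=12
i=6 t=13 v=5: → [12,19); WM=12
i=7 t=13 v=7: → [12,19); WM=13
i=8 t=16 v=9: → [12,22); WM=13
i=9 t=19 v=3: → [12,25); WM=13
i=10 t=13 v=1: → [12,25); WM=13
i=11 t=20 v=5: → [12,26); WM=20
i=12 t=23 v=8: → [12,29); WM=20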